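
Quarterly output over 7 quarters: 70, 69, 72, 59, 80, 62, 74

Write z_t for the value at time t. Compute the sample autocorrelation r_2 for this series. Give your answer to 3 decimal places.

Mean z̄ = (70 + 69 + 72 + 59 + 80 + 62 + 74)/7 = 69.4286
Deviations from mean: 0.5714, -0.4286, 2.5714, -10.4286, 10.5714, -7.4286, 4.5714
Numerator Σ_{t=1}^{5}(z_t−z̄)(z_{t+2}−z̄) = 158.9184
Denominator Σ(z_t−z̄)² = 303.7143
r_2 = 158.9184 / 303.7143 = 0.523

0.523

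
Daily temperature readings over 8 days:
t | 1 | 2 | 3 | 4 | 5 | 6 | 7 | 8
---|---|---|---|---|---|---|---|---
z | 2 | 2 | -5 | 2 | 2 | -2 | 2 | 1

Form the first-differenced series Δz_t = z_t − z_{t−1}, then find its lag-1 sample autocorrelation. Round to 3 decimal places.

-0.527

First differences Δz: 0, -7, 7, 0, -4, 4, -1
Mean of differences = -0.1429
Numerator Σ(Δz_t−Δz̄)(Δz_{t+1}−Δz̄) = -69.0204
Denominator Σ(Δz_t−Δz̄)² = 130.8571
r_1(Δz) = -69.0204 / 130.8571 = -0.527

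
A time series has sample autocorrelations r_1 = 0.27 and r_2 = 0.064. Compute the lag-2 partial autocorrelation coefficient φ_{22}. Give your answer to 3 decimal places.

-0.010

φ_{22} = (r_2 − r_1²) / (1 − r_1²)
r_1² = (0.27)² = 0.0729
Numerator = 0.064 − 0.0729 = -0.0089; denominator = 1 − 0.0729 = 0.9271
φ_{22} = -0.0089 / 0.9271 = -0.010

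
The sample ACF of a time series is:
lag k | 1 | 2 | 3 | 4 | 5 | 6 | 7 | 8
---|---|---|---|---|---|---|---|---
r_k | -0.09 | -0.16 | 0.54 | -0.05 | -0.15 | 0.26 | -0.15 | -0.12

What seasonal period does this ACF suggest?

The largest autocorrelation is r_3 = 0.54, with a weaker echo at lag 6 (0.26); the remaining lags stay at or below -0.05.
The dominant spike at lag 3 indicates a seasonal period of 3.

3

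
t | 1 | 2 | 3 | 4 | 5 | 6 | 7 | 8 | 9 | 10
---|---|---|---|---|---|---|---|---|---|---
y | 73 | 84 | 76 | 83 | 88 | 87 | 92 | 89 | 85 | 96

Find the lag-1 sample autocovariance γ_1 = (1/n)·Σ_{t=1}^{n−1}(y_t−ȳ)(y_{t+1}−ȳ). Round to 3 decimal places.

7.971

Mean ȳ = (73 + 84 + 76 + 83 + 88 + 87 + 92 + 89 + 85 + 96)/10 = 85.3000
Σ_{t=1}^{9}(y_t−ȳ)(y_{t+1}−ȳ) = 79.7100
γ_1 = 79.7100 / 10 = 7.971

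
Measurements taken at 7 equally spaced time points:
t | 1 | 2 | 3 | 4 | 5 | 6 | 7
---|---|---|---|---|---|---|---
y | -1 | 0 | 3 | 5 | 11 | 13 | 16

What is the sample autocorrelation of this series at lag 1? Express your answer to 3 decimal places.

Mean ȳ = (-1 + 0 + 3 + 5 + 11 + 13 + 16)/7 = 6.7143
Σ(y_t−ȳ)(y_{t+1}−ȳ) = (51.7959) + (24.9388) + (6.3673) + (-7.3469) + (26.9388) + (58.3673) = 161.0612
Denominator Σ(y_t−ȳ)² = 265.4286
r_1 = 161.0612 / 265.4286 = 0.607

0.607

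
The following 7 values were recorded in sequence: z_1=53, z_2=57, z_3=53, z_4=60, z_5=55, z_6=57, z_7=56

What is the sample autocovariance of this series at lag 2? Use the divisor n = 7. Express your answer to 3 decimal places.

Mean z̄ = (53 + 57 + 53 + 60 + 55 + 57 + 56)/7 = 55.8571
Deviations: -2.8571, 1.1429, -2.8571, 4.1429, -0.8571, 1.1429, 0.1429
Σ_{t=1}^{5}(z_t−z̄)(z_{t+2}−z̄) = 19.9592
γ_2 = 19.9592 / 7 = 2.851

2.851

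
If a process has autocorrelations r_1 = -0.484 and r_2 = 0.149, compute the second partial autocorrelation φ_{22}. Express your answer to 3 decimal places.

-0.111

φ_{22} = (r_2 − r_1²) / (1 − r_1²)
r_1² = (-0.484)² = 0.234256
Numerator = 0.149 − 0.2343 = -0.0853; denominator = 1 − 0.2343 = 0.7657
φ_{22} = -0.0853 / 0.7657 = -0.111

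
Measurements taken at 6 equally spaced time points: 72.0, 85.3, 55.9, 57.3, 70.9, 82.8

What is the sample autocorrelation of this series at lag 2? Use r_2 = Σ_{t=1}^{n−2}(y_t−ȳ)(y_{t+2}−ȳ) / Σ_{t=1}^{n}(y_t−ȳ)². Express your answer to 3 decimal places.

Mean ȳ = (72.0 + 85.3 + 55.9 + 57.3 + 70.9 + 82.8)/6 = 70.7000
Deviations from mean: 1.3000, 14.6000, -14.8000, -13.4000, 0.2000, 12.1000
Σ(y_t−ȳ)(y_{t+2}−ȳ) = (-19.2400) + (-195.6400) + (-2.9600) + (-162.1400) = -379.9800
Denominator Σ(y_t−ȳ)² = 759.9000
r_2 = -379.9800 / 759.9000 = -0.500

-0.500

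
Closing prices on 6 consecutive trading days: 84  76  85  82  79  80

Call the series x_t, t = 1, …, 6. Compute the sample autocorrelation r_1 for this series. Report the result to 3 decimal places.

-0.554

Mean x̄ = (84 + 76 + 85 + 82 + 79 + 80)/6 = 81.0000
Deviations from mean: 3.0000, -5.0000, 4.0000, 1.0000, -2.0000, -1.0000
Σ(x_t−x̄)(x_{t+1}−x̄) = (-15.0000) + (-20.0000) + (4.0000) + (-2.0000) + (2.0000) = -31.0000
Denominator Σ(x_t−x̄)² = 56.0000
r_1 = -31.0000 / 56.0000 = -0.554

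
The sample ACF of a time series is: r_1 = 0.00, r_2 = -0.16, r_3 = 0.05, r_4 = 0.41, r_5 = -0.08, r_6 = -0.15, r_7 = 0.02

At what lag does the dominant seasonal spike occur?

The largest autocorrelation is r_4 = 0.41; the remaining lags stay at or below 0.05.
The dominant spike at lag 4 indicates a seasonal period of 4.

4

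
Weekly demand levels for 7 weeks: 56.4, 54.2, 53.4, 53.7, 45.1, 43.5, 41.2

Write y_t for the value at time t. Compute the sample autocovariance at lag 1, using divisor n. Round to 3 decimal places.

Mean ȳ = (56.4 + 54.2 + 53.4 + 53.7 + 45.1 + 43.5 + 41.2)/7 = 49.6429
Deviations: 6.7571, 4.5571, 3.7571, 4.0571, -4.5429, -6.1429, -8.4429
Σ_{t=1}^{6}(y_t−ȳ)(y_{t+1}−ȳ) = 124.4967
γ_1 = 124.4967 / 7 = 17.785

17.785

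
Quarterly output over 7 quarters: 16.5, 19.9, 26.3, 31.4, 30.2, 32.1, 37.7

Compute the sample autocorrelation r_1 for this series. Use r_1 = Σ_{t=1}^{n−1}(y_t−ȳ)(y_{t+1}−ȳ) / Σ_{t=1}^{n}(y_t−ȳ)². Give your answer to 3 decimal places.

0.480

Mean ȳ = (16.5 + 19.9 + 26.3 + 31.4 + 30.2 + 32.1 + 37.7)/7 = 27.7286
Deviations from mean: -11.2286, -7.8286, -1.4286, 3.6714, 2.4714, 4.3714, 9.9714
Numerator Σ_{t=1}^{6}(y_t−ȳ)(y_{t+1}−ȳ) = 157.3092
Denominator Σ(y_t−ȳ)² = 327.5343
r_1 = 157.3092 / 327.5343 = 0.480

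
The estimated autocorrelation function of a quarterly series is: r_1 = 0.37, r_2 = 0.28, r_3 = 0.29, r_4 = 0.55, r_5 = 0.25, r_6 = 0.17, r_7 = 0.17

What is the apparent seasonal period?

The largest autocorrelation is r_4 = 0.55; the remaining lags stay at or below 0.37. The elevated value at lag 1 (0.37), dropping to 0.28 at lag 2, reflects decaying short-term dependence rather than seasonality.
The dominant spike at lag 4 indicates a seasonal period of 4.

4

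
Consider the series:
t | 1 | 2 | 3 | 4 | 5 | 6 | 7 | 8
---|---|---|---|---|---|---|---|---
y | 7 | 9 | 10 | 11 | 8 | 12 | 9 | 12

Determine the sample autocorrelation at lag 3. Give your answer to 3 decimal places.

-0.274

Mean ȳ = (7 + 9 + 10 + 11 + 8 + 12 + 9 + 12)/8 = 9.7500
Deviations from mean: -2.7500, -0.7500, 0.2500, 1.2500, -1.7500, 2.2500, -0.7500, 2.2500
Σ(y_t−ȳ)(y_{t+3}−ȳ) = (-3.4375) + (1.3125) + (0.5625) + (-0.9375) + (-3.9375) = -6.4375
Denominator Σ(y_t−ȳ)² = 23.5000
r_3 = -6.4375 / 23.5000 = -0.274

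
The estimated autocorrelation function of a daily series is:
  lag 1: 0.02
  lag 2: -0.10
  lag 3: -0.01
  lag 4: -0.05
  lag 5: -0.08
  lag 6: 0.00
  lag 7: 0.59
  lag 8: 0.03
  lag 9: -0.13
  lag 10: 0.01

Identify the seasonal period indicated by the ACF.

The largest autocorrelation is r_7 = 0.59; the remaining lags stay at or below 0.03.
The dominant spike at lag 7 indicates a seasonal period of 7.

7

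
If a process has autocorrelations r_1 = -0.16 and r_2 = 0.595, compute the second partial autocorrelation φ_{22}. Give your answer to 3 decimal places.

0.584

φ_{22} = (r_2 − r_1²) / (1 − r_1²)
r_1² = (-0.16)² = 0.0256
Numerator = 0.595 − 0.0256 = 0.5694; denominator = 1 − 0.0256 = 0.9744
φ_{22} = 0.5694 / 0.9744 = 0.584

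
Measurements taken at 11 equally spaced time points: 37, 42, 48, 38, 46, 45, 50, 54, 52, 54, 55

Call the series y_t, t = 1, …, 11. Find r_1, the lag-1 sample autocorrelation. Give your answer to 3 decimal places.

0.457

Mean ȳ = (37 + 42 + 48 + 38 + 46 + 45 + 50 + 54 + 52 + 54 + 55)/11 = 47.3636
Numerator Σ_{t=1}^{10}(y_t−ȳ)(y_{t+1}−ȳ) = 185.6860
Denominator Σ(y_t−ȳ)² = 406.5455
r_1 = 185.6860 / 406.5455 = 0.457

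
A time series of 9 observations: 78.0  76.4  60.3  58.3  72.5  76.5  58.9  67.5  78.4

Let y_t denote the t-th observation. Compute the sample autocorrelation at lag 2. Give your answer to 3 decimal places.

Mean ȳ = (78.0 + 76.4 + 60.3 + 58.3 + 72.5 + 76.5 + 58.9 + 67.5 + 78.4)/9 = 69.6444
Σ(y_t−ȳ)(y_{t+2}−ȳ) = (-78.0780) + (-76.6380) + (-26.6836) + (-77.7725) + (-30.6814) + (-14.7014) + (-94.0736) = -398.6284
Denominator Σ(y_t−ȳ)² = 583.3222
r_2 = -398.6284 / 583.3222 = -0.683

-0.683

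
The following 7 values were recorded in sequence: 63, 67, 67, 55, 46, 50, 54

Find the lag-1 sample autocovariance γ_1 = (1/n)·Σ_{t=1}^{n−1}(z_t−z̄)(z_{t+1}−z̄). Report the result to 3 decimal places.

37.117

Mean z̄ = (63 + 67 + 67 + 55 + 46 + 50 + 54)/7 = 57.4286
Σ_{t=1}^{6}(z_t−z̄)(z_{t+1}−z̄) = 259.8163
γ_1 = 259.8163 / 7 = 37.117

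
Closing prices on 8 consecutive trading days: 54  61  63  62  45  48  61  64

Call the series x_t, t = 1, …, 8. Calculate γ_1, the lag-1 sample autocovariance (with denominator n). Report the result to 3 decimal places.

Mean x̄ = (54 + 61 + 63 + 62 + 45 + 48 + 61 + 64)/8 = 57.2500
Deviations: -3.2500, 3.7500, 5.7500, 4.7500, -12.2500, -9.2500, 3.7500, 6.7500
Σ_{t=1}^{7}(x_t−x̄)(x_{t+1}−x̄) = 82.4375
γ_1 = 82.4375 / 8 = 10.305

10.305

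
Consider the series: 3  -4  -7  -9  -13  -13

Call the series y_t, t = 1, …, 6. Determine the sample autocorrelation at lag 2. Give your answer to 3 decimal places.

Mean ȳ = (3 − 4 − 7 − 9 − 13 − 13)/6 = -7.1667
Numerator Σ_{t=1}^{4}(y_t−ȳ)(y_{t+2}−ȳ) = 5.6111
Denominator Σ(y_t−ȳ)² = 184.8333
r_2 = 5.6111 / 184.8333 = 0.030

0.030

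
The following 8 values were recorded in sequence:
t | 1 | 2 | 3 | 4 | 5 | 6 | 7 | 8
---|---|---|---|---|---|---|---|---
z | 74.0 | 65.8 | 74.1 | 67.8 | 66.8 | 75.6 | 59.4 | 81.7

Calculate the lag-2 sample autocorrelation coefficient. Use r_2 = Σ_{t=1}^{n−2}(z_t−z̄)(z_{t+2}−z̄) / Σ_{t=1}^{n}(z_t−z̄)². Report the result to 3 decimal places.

Mean z̄ = (74.0 + 65.8 + 74.1 + 67.8 + 66.8 + 75.6 + 59.4 + 81.7)/8 = 70.6500
Deviations from mean: 3.3500, -4.8500, 3.4500, -2.8500, -3.8500, 4.9500, -11.2500, 11.0500
Σ(z_t−z̄)(z_{t+2}−z̄) = (11.5575) + (13.8225) + (-13.2825) + (-14.1075) + (43.3125) + (54.6975) = 96.0000
Denominator Σ(z_t−z̄)² = 342.7600
r_2 = 96.0000 / 342.7600 = 0.280

0.280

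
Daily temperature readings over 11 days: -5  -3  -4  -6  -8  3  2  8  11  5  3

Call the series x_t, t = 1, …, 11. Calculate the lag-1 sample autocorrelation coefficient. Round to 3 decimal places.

0.661

Mean x̄ = (-5 − 3 − 4 − 6 − 8 + 3 + 2 + 8 + 11 + 5 + 3)/11 = 0.5455
Numerator Σ_{t=1}^{10}(x_t−x̄)(x_{t+1}−x̄) = 250.3388
Denominator Σ(x_t−x̄)² = 378.7273
r_1 = 250.3388 / 378.7273 = 0.661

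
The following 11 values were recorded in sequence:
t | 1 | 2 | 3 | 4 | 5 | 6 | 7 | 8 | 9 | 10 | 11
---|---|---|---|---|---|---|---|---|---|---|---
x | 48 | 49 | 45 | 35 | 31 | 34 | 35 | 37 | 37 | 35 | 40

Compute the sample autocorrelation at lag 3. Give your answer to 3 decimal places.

Mean x̄ = (48 + 49 + 45 + 35 + 31 + 34 + 35 + 37 + 37 + 35 + 40)/11 = 38.7273
Numerator Σ_{t=1}^{8}(x_t−x̄)(x_{t+3}−x̄) = -96.4959
Denominator Σ(x_t−x̄)² = 362.1818
r_3 = -96.4959 / 362.1818 = -0.266

-0.266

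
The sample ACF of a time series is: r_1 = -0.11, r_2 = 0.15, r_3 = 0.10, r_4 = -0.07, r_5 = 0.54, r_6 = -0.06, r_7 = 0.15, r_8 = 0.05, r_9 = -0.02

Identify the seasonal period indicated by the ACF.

5

The largest autocorrelation is r_5 = 0.54; the remaining lags stay at or below 0.15.
The dominant spike at lag 5 indicates a seasonal period of 5.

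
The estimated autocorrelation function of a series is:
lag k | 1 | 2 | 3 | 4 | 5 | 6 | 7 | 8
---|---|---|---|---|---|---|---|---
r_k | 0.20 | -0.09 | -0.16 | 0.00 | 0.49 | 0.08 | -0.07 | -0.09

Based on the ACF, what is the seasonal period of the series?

The largest autocorrelation is r_5 = 0.49; the remaining lags stay at or below 0.20.
The dominant spike at lag 5 indicates a seasonal period of 5.

5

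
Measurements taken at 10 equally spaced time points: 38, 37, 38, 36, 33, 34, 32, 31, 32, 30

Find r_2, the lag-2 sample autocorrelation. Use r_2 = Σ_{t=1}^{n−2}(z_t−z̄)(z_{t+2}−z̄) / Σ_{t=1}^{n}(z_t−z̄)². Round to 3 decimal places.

Mean z̄ = (38 + 37 + 38 + 36 + 33 + 34 + 32 + 31 + 32 + 30)/10 = 34.1000
Numerator Σ_{t=1}^{8}(z_t−z̄)(z_{t+2}−z̄) = 35.9800
Denominator Σ(z_t−z̄)² = 78.9000
r_2 = 35.9800 / 78.9000 = 0.456

0.456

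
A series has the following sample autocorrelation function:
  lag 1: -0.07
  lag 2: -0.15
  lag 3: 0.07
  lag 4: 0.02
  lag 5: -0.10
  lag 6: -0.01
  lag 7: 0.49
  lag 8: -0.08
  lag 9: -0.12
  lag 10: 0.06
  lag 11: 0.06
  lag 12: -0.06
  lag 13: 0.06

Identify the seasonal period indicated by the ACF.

The largest autocorrelation is r_7 = 0.49; the remaining lags stay at or below 0.07.
The dominant spike at lag 7 indicates a seasonal period of 7.

7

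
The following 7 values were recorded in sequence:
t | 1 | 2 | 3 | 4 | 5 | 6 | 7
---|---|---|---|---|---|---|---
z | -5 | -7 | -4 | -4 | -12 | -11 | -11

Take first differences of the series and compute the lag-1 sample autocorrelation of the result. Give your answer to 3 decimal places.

First differences Δz: -2, 3, 0, -8, 1, 0
Mean of differences = -1.0000
Numerator Σ(Δz_t−Δz̄)(Δz_{t+1}−Δz̄) = -19.0000
Denominator Σ(Δz_t−Δz̄)² = 72.0000
r_1(Δz) = -19.0000 / 72.0000 = -0.264

-0.264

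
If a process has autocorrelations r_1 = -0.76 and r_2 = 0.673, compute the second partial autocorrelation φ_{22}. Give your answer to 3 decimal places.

φ_{22} = (r_2 − r_1²) / (1 − r_1²)
r_1² = (-0.76)² = 0.5776
Numerator = 0.673 − 0.5776 = 0.0954; denominator = 1 − 0.5776 = 0.4224
φ_{22} = 0.0954 / 0.4224 = 0.226

0.226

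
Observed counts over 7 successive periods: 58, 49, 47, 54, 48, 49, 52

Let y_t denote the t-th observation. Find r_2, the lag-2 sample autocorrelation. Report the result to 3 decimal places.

-0.337

Mean ȳ = (58 + 49 + 47 + 54 + 48 + 49 + 52)/7 = 51.0000
Deviations from mean: 7.0000, -2.0000, -4.0000, 3.0000, -3.0000, -2.0000, 1.0000
Numerator Σ_{t=1}^{5}(y_t−ȳ)(y_{t+2}−ȳ) = -31.0000
Denominator Σ(y_t−ȳ)² = 92.0000
r_2 = -31.0000 / 92.0000 = -0.337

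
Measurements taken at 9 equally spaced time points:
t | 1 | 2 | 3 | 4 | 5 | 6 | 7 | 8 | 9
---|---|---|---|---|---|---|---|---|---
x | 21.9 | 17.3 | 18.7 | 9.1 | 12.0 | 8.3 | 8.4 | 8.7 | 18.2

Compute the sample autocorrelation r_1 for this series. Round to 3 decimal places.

0.315

Mean x̄ = (21.9 + 17.3 + 18.7 + 9.1 + 12.0 + 8.3 + 8.4 + 8.7 + 18.2)/9 = 13.6222
Numerator Σ_{t=1}^{8}(x_t−x̄)(x_{t+1}−x̄) = 73.0917
Denominator Σ(x_t−x̄)² = 231.6956
r_1 = 73.0917 / 231.6956 = 0.315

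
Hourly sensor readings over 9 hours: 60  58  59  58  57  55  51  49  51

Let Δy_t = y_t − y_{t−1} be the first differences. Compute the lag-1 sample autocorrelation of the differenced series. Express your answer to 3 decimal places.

0.024

First differences Δy: -2, 1, -1, -1, -2, -4, -2, 2
Mean of differences = -1.1250
Numerator Σ(Δy_t−Δȳ)(Δy_{t+1}−Δȳ) = 0.6094
Denominator Σ(Δy_t−Δȳ)² = 24.8750
r_1(Δy) = 0.6094 / 24.8750 = 0.024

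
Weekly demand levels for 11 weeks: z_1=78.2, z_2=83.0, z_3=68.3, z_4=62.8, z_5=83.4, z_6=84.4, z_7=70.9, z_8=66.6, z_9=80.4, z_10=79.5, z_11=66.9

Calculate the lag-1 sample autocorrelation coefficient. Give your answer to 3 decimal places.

Mean z̄ = (78.2 + 83.0 + 68.3 + 62.8 + 83.4 + 84.4 + 70.9 + 66.6 + 80.4 + 79.5 + 66.9)/11 = 74.9455
Numerator Σ_{t=1}^{10}(z_t−z̄)(z_{t+1}−z̄) = -31.1584
Denominator Σ(z_t−z̄)² = 629.2473
r_1 = -31.1584 / 629.2473 = -0.050

-0.050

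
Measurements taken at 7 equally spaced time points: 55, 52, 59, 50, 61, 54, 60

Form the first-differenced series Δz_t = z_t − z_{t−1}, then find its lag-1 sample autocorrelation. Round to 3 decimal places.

First differences Δz: -3, 7, -9, 11, -7, 6
Mean of differences = 0.8333
Numerator Σ(Δz_t−Δz̄)(Δz_{t+1}−Δz̄) = -304.3611
Denominator Σ(Δz_t−Δz̄)² = 340.8333
r_1(Δz) = -304.3611 / 340.8333 = -0.893

-0.893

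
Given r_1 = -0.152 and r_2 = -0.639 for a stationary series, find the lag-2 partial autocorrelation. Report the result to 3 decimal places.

-0.678

φ_{22} = (r_2 − r_1²) / (1 − r_1²)
r_1² = (-0.152)² = 0.023104
Numerator = -0.639 − 0.0231 = -0.6621; denominator = 1 − 0.0231 = 0.9769
φ_{22} = -0.6621 / 0.9769 = -0.678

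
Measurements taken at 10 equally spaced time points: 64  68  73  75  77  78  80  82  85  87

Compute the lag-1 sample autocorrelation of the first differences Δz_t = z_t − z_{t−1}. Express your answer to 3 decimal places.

First differences Δz: 4, 5, 2, 2, 1, 2, 2, 3, 2
Mean of differences = 2.5556
Numerator Σ(Δz_t−Δz̄)(Δz_{t+1}−Δz̄) = 4.0247
Denominator Σ(Δz_t−Δz̄)² = 12.2222
r_1(Δz) = 4.0247 / 12.2222 = 0.329

0.329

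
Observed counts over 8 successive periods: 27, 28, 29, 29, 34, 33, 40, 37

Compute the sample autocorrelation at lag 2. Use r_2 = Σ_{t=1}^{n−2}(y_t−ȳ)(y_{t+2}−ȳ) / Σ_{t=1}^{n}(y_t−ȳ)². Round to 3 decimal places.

Mean ȳ = (27 + 28 + 29 + 29 + 34 + 33 + 40 + 37)/8 = 32.1250
Deviations from mean: -5.1250, -4.1250, -3.1250, -3.1250, 1.8750, 0.8750, 7.8750, 4.8750
Σ(y_t−ȳ)(y_{t+2}−ȳ) = (16.0156) + (12.8906) + (-5.8594) + (-2.7344) + (14.7656) + (4.2656) = 39.3438
Denominator Σ(y_t−ȳ)² = 152.8750
r_2 = 39.3438 / 152.8750 = 0.257

0.257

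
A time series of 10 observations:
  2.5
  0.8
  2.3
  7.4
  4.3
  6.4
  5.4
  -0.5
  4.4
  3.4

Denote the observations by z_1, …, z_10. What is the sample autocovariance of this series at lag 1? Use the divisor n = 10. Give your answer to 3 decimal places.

0.055

Mean z̄ = (2.5 + 0.8 + 2.3 + 7.4 + 4.3 + 6.4 + 5.4 − 0.5 + 4.4 + 3.4)/10 = 3.6400
Σ_{t=1}^{9}(z_t−z̄)(z_{t+1}−z̄) = 0.5504
γ_1 = 0.5504 / 10 = 0.055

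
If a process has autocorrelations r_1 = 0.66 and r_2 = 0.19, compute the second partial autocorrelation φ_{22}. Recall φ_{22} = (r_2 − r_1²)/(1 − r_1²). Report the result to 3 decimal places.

φ_{22} = (r_2 − r_1²) / (1 − r_1²)
r_1² = (0.66)² = 0.4356
Numerator = 0.19 − 0.4356 = -0.2456; denominator = 1 − 0.4356 = 0.5644
φ_{22} = -0.2456 / 0.5644 = -0.435

-0.435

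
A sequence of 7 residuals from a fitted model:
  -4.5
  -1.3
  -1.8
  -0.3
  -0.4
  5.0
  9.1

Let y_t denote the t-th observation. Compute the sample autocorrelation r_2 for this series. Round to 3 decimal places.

Mean ȳ = (-4.5 − 1.3 − 1.8 − 0.3 − 0.4 + 5.0 + 9.1)/7 = 0.8286
Deviations from mean: -5.3286, -2.1286, -2.6286, -1.1286, -1.2286, 4.1714, 8.2714
Numerator Σ_{t=1}^{5}(y_t−ȳ)(y_{t+2}−ȳ) = 4.7684
Denominator Σ(y_t−ȳ)² = 128.4343
r_2 = 4.7684 / 128.4343 = 0.037

0.037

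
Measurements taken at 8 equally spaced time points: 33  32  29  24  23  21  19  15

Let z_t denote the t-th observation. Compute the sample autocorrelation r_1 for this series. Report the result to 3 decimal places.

Mean z̄ = (33 + 32 + 29 + 24 + 23 + 21 + 19 + 15)/8 = 24.5000
Σ(z_t−z̄)(z_{t+1}−z̄) = (63.7500) + (33.7500) + (-2.2500) + (0.7500) + (5.2500) + (19.2500) + (52.2500) = 172.7500
Denominator Σ(z_t−z̄)² = 284.0000
r_1 = 172.7500 / 284.0000 = 0.608

0.608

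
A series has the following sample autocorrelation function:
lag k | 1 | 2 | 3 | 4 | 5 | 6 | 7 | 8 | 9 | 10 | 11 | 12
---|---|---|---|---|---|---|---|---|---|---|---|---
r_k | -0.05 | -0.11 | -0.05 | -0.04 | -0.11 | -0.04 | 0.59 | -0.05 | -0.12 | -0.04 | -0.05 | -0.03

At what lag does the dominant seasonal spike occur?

7

The largest autocorrelation is r_7 = 0.59; the remaining lags stay at or below -0.03.
The dominant spike at lag 7 indicates a seasonal period of 7.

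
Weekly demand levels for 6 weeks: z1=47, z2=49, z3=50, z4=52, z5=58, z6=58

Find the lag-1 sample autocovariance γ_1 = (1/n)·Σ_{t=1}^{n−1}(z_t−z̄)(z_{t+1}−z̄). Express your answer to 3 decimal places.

Mean z̄ = (47 + 49 + 50 + 52 + 58 + 58)/6 = 52.3333
Deviations: -5.3333, -3.3333, -2.3333, -0.3333, 5.6667, 5.6667
Σ_{t=1}^{5}(z_t−z̄)(z_{t+1}−z̄) = 56.5556
γ_1 = 56.5556 / 6 = 9.426

9.426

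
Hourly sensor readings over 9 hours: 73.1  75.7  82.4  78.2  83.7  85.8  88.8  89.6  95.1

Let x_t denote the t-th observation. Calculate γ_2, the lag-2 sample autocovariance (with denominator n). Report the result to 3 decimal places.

12.976

Mean x̄ = (73.1 + 75.7 + 82.4 + 78.2 + 83.7 + 85.8 + 88.8 + 89.6 + 95.1)/9 = 83.6000
Σ_{t=1}^{7}(x_t−x̄)(x_{t+2}−x̄) = 116.7800
γ_2 = 116.7800 / 9 = 12.976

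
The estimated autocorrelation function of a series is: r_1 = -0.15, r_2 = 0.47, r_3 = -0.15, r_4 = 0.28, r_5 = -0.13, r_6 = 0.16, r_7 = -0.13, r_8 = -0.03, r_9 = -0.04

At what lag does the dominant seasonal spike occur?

2

The largest autocorrelation is r_2 = 0.47, with weaker echoes at lags 4 (0.28) and 6 (0.16); the remaining lags stay at or below -0.03.
The dominant spike at lag 2 indicates a seasonal period of 2.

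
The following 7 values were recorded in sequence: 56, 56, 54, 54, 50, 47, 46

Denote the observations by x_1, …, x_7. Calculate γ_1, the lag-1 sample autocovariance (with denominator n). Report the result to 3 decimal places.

9.160

Mean x̄ = (56 + 56 + 54 + 54 + 50 + 47 + 46)/7 = 51.8571
Σ_{t=1}^{6}(x_t−x̄)(x_{t+1}−x̄) = 64.1224
γ_1 = 64.1224 / 7 = 9.160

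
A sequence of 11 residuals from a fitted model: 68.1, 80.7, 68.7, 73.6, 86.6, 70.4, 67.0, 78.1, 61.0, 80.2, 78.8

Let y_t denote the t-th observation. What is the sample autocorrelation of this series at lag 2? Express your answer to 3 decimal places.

-0.150

Mean ȳ = (68.1 + 80.7 + 68.7 + 73.6 + 86.6 + 70.4 + 67.0 + 78.1 + 61.0 + 80.2 + 78.8)/11 = 73.9273
Numerator Σ_{t=1}^{9}(y_t−ȳ)(y_{t+2}−ȳ) = -86.6169
Denominator Σ(y_t−ȳ)² = 575.9018
r_2 = -86.6169 / 575.9018 = -0.150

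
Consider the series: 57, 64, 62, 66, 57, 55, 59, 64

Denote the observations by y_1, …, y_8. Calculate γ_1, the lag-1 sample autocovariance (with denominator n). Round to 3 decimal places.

Mean ȳ = (57 + 64 + 62 + 66 + 57 + 55 + 59 + 64)/8 = 60.5000
Deviations: -3.5000, 3.5000, 1.5000, 5.5000, -3.5000, -5.5000, -1.5000, 3.5000
Σ_{t=1}^{7}(y_t−ȳ)(y_{t+1}−ȳ) = 4.2500
γ_1 = 4.2500 / 8 = 0.531

0.531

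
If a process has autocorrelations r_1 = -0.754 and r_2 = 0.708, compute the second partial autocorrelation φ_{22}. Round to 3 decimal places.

0.323

φ_{22} = (r_2 − r_1²) / (1 − r_1²)
r_1² = (-0.754)² = 0.568516
Numerator = 0.708 − 0.5685 = 0.1395; denominator = 1 − 0.5685 = 0.4315
φ_{22} = 0.1395 / 0.4315 = 0.323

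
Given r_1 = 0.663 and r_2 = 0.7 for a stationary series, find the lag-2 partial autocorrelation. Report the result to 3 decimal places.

φ_{22} = (r_2 − r_1²) / (1 − r_1²)
r_1² = (0.663)² = 0.439569
Numerator = 0.7 − 0.4396 = 0.2604; denominator = 1 − 0.4396 = 0.5604
φ_{22} = 0.2604 / 0.5604 = 0.465

0.465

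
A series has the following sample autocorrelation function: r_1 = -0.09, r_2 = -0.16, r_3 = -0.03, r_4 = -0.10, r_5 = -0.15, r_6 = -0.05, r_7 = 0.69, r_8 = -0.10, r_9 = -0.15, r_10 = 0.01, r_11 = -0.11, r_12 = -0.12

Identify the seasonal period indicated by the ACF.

The largest autocorrelation is r_7 = 0.69; the remaining lags stay at or below 0.01.
The dominant spike at lag 7 indicates a seasonal period of 7.

7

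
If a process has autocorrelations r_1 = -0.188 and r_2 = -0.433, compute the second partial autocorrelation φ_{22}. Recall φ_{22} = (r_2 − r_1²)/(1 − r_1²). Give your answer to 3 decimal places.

-0.486

φ_{22} = (r_2 − r_1²) / (1 − r_1²)
r_1² = (-0.188)² = 0.035344
Numerator = -0.433 − 0.0353 = -0.4683; denominator = 1 − 0.0353 = 0.9647
φ_{22} = -0.4683 / 0.9647 = -0.486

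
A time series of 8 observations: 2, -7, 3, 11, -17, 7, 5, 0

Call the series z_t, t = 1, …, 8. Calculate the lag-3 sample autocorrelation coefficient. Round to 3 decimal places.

Mean z̄ = (2 − 7 + 3 + 11 − 17 + 7 + 5 + 0)/8 = 0.5000
Deviations from mean: 1.5000, -7.5000, 2.5000, 10.5000, -17.5000, 6.5000, 4.5000, -0.5000
Numerator Σ_{t=1}^{5}(z_t−z̄)(z_{t+3}−z̄) = 219.2500
Denominator Σ(z_t−z̄)² = 544.0000
r_3 = 219.2500 / 544.0000 = 0.403

0.403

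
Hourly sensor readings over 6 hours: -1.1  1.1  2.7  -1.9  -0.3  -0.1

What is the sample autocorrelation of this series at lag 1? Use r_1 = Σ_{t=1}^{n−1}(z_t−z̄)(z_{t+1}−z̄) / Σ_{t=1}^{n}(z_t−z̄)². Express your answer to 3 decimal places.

-0.215

Mean z̄ = (-1.1 + 1.1 + 2.7 − 1.9 − 0.3 − 0.1)/6 = 0.0667
Deviations from mean: -1.1667, 1.0333, 2.6333, -1.9667, -0.3667, -0.1667
Σ(z_t−z̄)(z_{t+1}−z̄) = (-1.2056) + (2.7211) + (-5.1789) + (0.7211) + (0.0611) = -2.8811
Denominator Σ(z_t−z̄)² = 13.3933
r_1 = -2.8811 / 13.3933 = -0.215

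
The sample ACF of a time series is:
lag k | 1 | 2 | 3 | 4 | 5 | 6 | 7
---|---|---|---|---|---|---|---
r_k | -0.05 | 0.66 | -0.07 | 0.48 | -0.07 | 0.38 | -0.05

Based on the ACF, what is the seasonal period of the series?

2

The largest autocorrelation is r_2 = 0.66, with weaker echoes at lags 4 (0.48) and 6 (0.38); the remaining lags stay at or below -0.05.
The dominant spike at lag 2 indicates a seasonal period of 2.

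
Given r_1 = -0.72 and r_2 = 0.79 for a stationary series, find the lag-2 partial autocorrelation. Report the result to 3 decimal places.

0.564

φ_{22} = (r_2 − r_1²) / (1 − r_1²)
r_1² = (-0.72)² = 0.5184
Numerator = 0.79 − 0.5184 = 0.2716; denominator = 1 − 0.5184 = 0.4816
φ_{22} = 0.2716 / 0.4816 = 0.564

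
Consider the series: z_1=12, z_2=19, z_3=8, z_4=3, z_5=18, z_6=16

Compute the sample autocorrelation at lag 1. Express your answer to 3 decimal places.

Mean z̄ = (12 + 19 + 8 + 3 + 18 + 16)/6 = 12.6667
Deviations from mean: -0.6667, 6.3333, -4.6667, -9.6667, 5.3333, 3.3333
Σ(z_t−z̄)(z_{t+1}−z̄) = (-4.2222) + (-29.5556) + (45.1111) + (-51.5556) + (17.7778) = -22.4444
Denominator Σ(z_t−z̄)² = 195.3333
r_1 = -22.4444 / 195.3333 = -0.115

-0.115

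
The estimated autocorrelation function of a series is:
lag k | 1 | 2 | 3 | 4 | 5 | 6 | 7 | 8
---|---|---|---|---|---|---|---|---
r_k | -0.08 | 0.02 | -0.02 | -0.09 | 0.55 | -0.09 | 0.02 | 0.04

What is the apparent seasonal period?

The largest autocorrelation is r_5 = 0.55; the remaining lags stay at or below 0.04.
The dominant spike at lag 5 indicates a seasonal period of 5.

5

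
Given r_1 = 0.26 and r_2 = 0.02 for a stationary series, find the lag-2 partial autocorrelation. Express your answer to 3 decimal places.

φ_{22} = (r_2 − r_1²) / (1 − r_1²)
r_1² = (0.26)² = 0.0676
Numerator = 0.02 − 0.0676 = -0.0476; denominator = 1 − 0.0676 = 0.9324
φ_{22} = -0.0476 / 0.9324 = -0.051

-0.051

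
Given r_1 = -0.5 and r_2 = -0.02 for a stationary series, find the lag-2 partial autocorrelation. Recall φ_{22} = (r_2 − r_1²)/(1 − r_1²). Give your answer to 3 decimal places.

φ_{22} = (r_2 − r_1²) / (1 − r_1²)
r_1² = (-0.5)² = 0.25
Numerator = -0.02 − 0.2500 = -0.2700; denominator = 1 − 0.2500 = 0.7500
φ_{22} = -0.2700 / 0.7500 = -0.360

-0.360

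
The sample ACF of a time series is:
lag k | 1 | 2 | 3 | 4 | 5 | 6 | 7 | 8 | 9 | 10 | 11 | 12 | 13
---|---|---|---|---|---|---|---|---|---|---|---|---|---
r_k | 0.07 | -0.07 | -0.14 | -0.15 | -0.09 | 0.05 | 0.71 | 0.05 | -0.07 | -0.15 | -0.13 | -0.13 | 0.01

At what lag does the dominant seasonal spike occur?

7

The largest autocorrelation is r_7 = 0.71; the remaining lags stay at or below 0.07.
The dominant spike at lag 7 indicates a seasonal period of 7.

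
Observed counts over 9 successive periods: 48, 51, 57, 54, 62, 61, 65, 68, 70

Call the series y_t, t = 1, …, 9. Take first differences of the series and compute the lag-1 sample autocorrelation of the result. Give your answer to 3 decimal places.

First differences Δy: 3, 6, -3, 8, -1, 4, 3, 2
Mean of differences = 2.7500
Numerator Σ(Δy_t−Δȳ)(Δy_{t+1}−Δȳ) = -72.3125
Denominator Σ(Δy_t−Δȳ)² = 87.5000
r_1(Δy) = -72.3125 / 87.5000 = -0.826

-0.826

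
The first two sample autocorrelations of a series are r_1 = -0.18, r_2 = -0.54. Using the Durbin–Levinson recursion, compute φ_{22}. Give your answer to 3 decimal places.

-0.592

φ_{22} = (r_2 − r_1²) / (1 − r_1²)
r_1² = (-0.18)² = 0.0324
Numerator = -0.54 − 0.0324 = -0.5724; denominator = 1 − 0.0324 = 0.9676
φ_{22} = -0.5724 / 0.9676 = -0.592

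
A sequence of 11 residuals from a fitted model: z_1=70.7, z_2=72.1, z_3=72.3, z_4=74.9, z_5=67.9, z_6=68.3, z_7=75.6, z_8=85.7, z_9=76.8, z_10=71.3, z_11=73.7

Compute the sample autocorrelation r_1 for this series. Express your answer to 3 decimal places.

Mean z̄ = (70.7 + 72.1 + 72.3 + 74.9 + 67.9 + 68.3 + 75.6 + 85.7 + 76.8 + 71.3 + 73.7)/11 = 73.5727
Numerator Σ_{t=1}^{10}(z_t−z̄)(z_{t+1}−z̄) = 72.2074
Denominator Σ(z_t−z̄)² = 240.5618
r_1 = 72.2074 / 240.5618 = 0.300

0.300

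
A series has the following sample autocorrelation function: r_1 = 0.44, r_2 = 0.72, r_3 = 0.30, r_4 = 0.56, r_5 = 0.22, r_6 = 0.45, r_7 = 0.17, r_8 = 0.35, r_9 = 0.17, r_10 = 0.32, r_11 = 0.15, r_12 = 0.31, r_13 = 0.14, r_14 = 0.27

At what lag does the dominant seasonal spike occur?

2

The largest autocorrelation is r_2 = 0.72, with weaker echoes at lags 4 (0.56) and 6 (0.45); the remaining lags stay at or below 0.44.
The dominant spike at lag 2 indicates a seasonal period of 2.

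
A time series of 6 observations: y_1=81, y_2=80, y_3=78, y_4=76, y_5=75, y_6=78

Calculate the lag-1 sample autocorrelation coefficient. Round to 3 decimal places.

0.462

Mean ȳ = (81 + 80 + 78 + 76 + 75 + 78)/6 = 78.0000
Deviations from mean: 3.0000, 2.0000, 0.0000, -2.0000, -3.0000, 0.0000
Numerator Σ_{t=1}^{5}(y_t−ȳ)(y_{t+1}−ȳ) = 12.0000
Denominator Σ(y_t−ȳ)² = 26.0000
r_1 = 12.0000 / 26.0000 = 0.462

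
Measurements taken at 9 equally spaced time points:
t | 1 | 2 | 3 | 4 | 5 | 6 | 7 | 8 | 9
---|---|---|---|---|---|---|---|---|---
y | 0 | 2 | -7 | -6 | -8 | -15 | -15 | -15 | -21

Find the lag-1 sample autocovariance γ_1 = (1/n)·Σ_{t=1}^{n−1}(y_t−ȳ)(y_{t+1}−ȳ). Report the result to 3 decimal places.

29.706

Mean ȳ = (0 + 2 − 7 − 6 − 8 − 15 − 15 − 15 − 21)/9 = -9.4444
Σ_{t=1}^{8}(y_t−ȳ)(y_{t+1}−ȳ) = 267.3580
γ_1 = 267.3580 / 9 = 29.706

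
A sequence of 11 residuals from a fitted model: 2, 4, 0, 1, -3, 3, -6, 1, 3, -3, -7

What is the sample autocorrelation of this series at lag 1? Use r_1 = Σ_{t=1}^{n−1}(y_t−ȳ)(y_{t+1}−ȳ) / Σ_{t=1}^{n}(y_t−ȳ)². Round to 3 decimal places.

Mean ȳ = (2 + 4 + 0 + 1 − 3 + 3 − 6 + 1 + 3 − 3 − 7)/11 = -0.4545
Numerator Σ_{t=1}^{10}(y_t−ȳ)(y_{t+1}−ȳ) = -13.2066
Denominator Σ(y_t−ȳ)² = 140.7273
r_1 = -13.2066 / 140.7273 = -0.094

-0.094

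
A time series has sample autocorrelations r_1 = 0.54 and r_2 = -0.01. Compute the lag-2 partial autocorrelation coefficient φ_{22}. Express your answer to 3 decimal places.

-0.426

φ_{22} = (r_2 − r_1²) / (1 − r_1²)
r_1² = (0.54)² = 0.2916
Numerator = -0.01 − 0.2916 = -0.3016; denominator = 1 − 0.2916 = 0.7084
φ_{22} = -0.3016 / 0.7084 = -0.426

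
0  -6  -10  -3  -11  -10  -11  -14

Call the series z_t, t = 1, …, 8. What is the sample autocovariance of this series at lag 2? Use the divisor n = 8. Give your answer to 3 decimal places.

1.340

Mean z̄ = (0 − 6 − 10 − 3 − 11 − 10 − 11 − 14)/8 = -8.1250
Σ_{t=1}^{6}(z_t−z̄)(z_{t+2}−z̄) = 10.7188
γ_2 = 10.7188 / 8 = 1.340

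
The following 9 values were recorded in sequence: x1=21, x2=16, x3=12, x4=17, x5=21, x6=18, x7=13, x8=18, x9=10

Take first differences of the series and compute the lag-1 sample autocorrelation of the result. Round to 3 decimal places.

First differences Δx: -5, -4, 5, 4, -3, -5, 5, -8
Mean of differences = -1.3750
Numerator Σ(Δx_t−Δx̄)(Δx_{t+1}−Δx̄) = -41.1406
Denominator Σ(Δx_t−Δx̄)² = 189.8750
r_1(Δx) = -41.1406 / 189.8750 = -0.217

-0.217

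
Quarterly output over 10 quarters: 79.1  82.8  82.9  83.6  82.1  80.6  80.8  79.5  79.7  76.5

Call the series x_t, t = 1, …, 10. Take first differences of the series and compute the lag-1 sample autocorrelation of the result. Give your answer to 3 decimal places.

-0.027

First differences Δx: 3.7, 0.1, 0.7, -1.5, -1.5, 0.2, -1.3, 0.2, -3.2
Mean of differences = -0.2889
Numerator Σ(Δx_t−Δx̄)(Δx_{t+1}−Δx̄) = -0.7990
Denominator Σ(Δx_t−Δx̄)² = 29.9489
r_1(Δx) = -0.7990 / 29.9489 = -0.027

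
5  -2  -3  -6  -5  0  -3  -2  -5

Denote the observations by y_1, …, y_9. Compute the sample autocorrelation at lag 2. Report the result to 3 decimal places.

Mean ȳ = (5 − 2 − 3 − 6 − 5 + 0 − 3 − 2 − 5)/9 = -2.3333
Numerator Σ_{t=1}^{7}(y_t−ȳ)(y_{t+2}−ȳ) = -8.5556
Denominator Σ(y_t−ȳ)² = 88.0000
r_2 = -8.5556 / 88.0000 = -0.097

-0.097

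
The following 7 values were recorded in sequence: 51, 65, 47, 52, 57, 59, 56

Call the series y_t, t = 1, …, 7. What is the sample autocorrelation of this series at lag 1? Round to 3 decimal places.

Mean ȳ = (51 + 65 + 47 + 52 + 57 + 59 + 56)/7 = 55.2857
Deviations from mean: -4.2857, 9.7143, -8.2857, -3.2857, 1.7143, 3.7143, 0.7143
Numerator Σ_{t=1}^{6}(y_t−ȳ)(y_{t+1}−ȳ) = -91.5102
Denominator Σ(y_t−ȳ)² = 209.4286
r_1 = -91.5102 / 209.4286 = -0.437

-0.437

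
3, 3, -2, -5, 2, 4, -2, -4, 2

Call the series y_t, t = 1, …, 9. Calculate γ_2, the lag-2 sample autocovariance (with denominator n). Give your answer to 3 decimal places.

Mean ȳ = (3 + 3 − 2 − 5 + 2 + 4 − 2 − 4 + 2)/9 = 0.1111
Σ_{t=1}^{7}(y_t−ȳ)(y_{t+2}−ȳ) = -68.6914
γ_2 = -68.6914 / 9 = -7.632

-7.632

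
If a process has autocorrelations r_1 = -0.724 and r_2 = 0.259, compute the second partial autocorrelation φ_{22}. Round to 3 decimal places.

φ_{22} = (r_2 − r_1²) / (1 − r_1²)
r_1² = (-0.724)² = 0.524176
Numerator = 0.259 − 0.5242 = -0.2652; denominator = 1 − 0.5242 = 0.4758
φ_{22} = -0.2652 / 0.4758 = -0.557

-0.557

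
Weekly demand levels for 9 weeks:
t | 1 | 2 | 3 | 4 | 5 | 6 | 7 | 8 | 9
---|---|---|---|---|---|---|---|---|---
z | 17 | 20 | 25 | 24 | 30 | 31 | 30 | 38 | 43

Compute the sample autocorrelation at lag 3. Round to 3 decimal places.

Mean z̄ = (17 + 20 + 25 + 24 + 30 + 31 + 30 + 38 + 43)/9 = 28.6667
Σ(z_t−z̄)(z_{t+3}−z̄) = (54.4444) + (-11.5556) + (-8.5556) + (-6.2222) + (12.4444) + (33.4444) = 74.0000
Denominator Σ(z_t−z̄)² = 548.0000
r_3 = 74.0000 / 548.0000 = 0.135

0.135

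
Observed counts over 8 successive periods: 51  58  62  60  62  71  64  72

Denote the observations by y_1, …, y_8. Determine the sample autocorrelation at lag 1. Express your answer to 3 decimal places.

0.245

Mean ȳ = (51 + 58 + 62 + 60 + 62 + 71 + 64 + 72)/8 = 62.5000
Deviations from mean: -11.5000, -4.5000, -0.5000, -2.5000, -0.5000, 8.5000, 1.5000, 9.5000
Σ(y_t−ȳ)(y_{t+1}−ȳ) = (51.7500) + (2.2500) + (1.2500) + (1.2500) + (-4.2500) + (12.7500) + (14.2500) = 79.2500
Denominator Σ(y_t−ȳ)² = 324.0000
r_1 = 79.2500 / 324.0000 = 0.245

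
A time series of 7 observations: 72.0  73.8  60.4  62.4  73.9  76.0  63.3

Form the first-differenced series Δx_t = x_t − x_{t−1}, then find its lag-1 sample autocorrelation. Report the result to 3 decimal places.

-0.062

First differences Δx: 1.8, -13.4, 2.0, 11.5, 2.1, -12.7
Mean of differences = -1.4500
Numerator Σ(Δx_t−Δx̄)(Δx_{t+1}−Δx̄) = -29.3525
Denominator Σ(Δx_t−Δx̄)² = 472.1350
r_1(Δx) = -29.3525 / 472.1350 = -0.062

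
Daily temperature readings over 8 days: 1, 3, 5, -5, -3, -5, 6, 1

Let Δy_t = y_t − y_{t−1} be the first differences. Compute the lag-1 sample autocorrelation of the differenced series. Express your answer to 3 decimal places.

First differences Δy: 2, 2, -10, 2, -2, 11, -5
Mean of differences = 0.0000
Numerator Σ(Δy_t−Δȳ)(Δy_{t+1}−Δȳ) = -117.0000
Denominator Σ(Δy_t−Δȳ)² = 262.0000
r_1(Δy) = -117.0000 / 262.0000 = -0.447

-0.447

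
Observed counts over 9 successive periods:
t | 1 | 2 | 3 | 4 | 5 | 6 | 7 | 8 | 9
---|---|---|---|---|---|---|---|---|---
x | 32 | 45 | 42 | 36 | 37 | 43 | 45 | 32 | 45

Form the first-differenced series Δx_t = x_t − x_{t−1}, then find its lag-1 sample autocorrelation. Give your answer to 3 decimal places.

-0.324

First differences Δx: 13, -3, -6, 1, 6, 2, -13, 13
Mean of differences = 1.6250
Numerator Σ(Δx_t−Δx̄)(Δx_{t+1}−Δx̄) = -185.5156
Denominator Σ(Δx_t−Δx̄)² = 571.8750
r_1(Δx) = -185.5156 / 571.8750 = -0.324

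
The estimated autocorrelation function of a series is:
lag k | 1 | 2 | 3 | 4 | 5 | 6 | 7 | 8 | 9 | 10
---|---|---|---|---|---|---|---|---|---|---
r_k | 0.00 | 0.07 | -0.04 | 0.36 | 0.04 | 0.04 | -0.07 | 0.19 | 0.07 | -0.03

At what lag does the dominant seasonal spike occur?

The largest autocorrelation is r_4 = 0.36, with a weaker echo at lag 8 (0.19); the remaining lags stay at or below 0.07.
The dominant spike at lag 4 indicates a seasonal period of 4.

4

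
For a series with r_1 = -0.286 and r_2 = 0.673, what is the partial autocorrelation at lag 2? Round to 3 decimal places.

φ_{22} = (r_2 − r_1²) / (1 − r_1²)
r_1² = (-0.286)² = 0.081796
Numerator = 0.673 − 0.0818 = 0.5912; denominator = 1 − 0.0818 = 0.9182
φ_{22} = 0.5912 / 0.9182 = 0.644

0.644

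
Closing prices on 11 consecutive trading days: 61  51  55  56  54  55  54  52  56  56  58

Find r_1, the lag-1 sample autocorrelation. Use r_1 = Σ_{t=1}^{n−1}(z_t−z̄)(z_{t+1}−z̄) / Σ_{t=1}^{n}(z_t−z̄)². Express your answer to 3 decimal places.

-0.262

Mean z̄ = (61 + 51 + 55 + 56 + 54 + 55 + 54 + 52 + 56 + 56 + 58)/11 = 55.2727
Numerator Σ_{t=1}^{10}(z_t−z̄)(z_{t+1}−z̄) = -19.4380
Denominator Σ(z_t−z̄)² = 74.1818
r_1 = -19.4380 / 74.1818 = -0.262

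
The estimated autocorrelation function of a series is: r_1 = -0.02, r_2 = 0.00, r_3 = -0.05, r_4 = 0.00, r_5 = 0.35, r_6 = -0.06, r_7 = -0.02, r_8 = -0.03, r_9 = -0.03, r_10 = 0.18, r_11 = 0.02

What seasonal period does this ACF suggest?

5

The largest autocorrelation is r_5 = 0.35, with a weaker echo at lag 10 (0.18); the remaining lags stay at or below 0.02.
The dominant spike at lag 5 indicates a seasonal period of 5.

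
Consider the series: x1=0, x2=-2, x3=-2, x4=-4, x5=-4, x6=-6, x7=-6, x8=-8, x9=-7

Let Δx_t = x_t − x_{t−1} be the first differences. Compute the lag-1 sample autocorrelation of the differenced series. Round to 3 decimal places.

-0.737

First differences Δx: -2, 0, -2, 0, -2, 0, -2, 1
Mean of differences = -0.8750
Numerator Σ(Δx_t−Δx̄)(Δx_{t+1}−Δx̄) = -8.0156
Denominator Σ(Δx_t−Δx̄)² = 10.8750
r_1(Δx) = -8.0156 / 10.8750 = -0.737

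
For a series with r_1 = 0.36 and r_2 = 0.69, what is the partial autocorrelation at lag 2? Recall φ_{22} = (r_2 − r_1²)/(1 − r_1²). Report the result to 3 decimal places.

φ_{22} = (r_2 − r_1²) / (1 − r_1²)
r_1² = (0.36)² = 0.1296
Numerator = 0.69 − 0.1296 = 0.5604; denominator = 1 − 0.1296 = 0.8704
φ_{22} = 0.5604 / 0.8704 = 0.644

0.644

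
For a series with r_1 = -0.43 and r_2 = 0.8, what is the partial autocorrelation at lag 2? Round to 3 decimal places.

φ_{22} = (r_2 − r_1²) / (1 − r_1²)
r_1² = (-0.43)² = 0.1849
Numerator = 0.8 − 0.1849 = 0.6151; denominator = 1 − 0.1849 = 0.8151
φ_{22} = 0.6151 / 0.8151 = 0.755

0.755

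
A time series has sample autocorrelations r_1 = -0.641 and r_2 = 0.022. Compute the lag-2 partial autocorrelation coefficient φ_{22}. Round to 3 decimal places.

-0.660

φ_{22} = (r_2 − r_1²) / (1 − r_1²)
r_1² = (-0.641)² = 0.410881
Numerator = 0.022 − 0.4109 = -0.3889; denominator = 1 − 0.4109 = 0.5891
φ_{22} = -0.3889 / 0.5891 = -0.660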